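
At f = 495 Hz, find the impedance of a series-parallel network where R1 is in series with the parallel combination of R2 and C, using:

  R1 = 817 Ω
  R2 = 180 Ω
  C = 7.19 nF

Step 1 — Angular frequency: ω = 2π·f = 2π·495 = 3110 rad/s.
Step 2 — Component impedances:
  R1: Z = R = 817 Ω
  R2: Z = R = 180 Ω
  C: Z = 1/(jωC) = -j/(ω·C) = 0 - j4.472e+04 Ω
Step 3 — Parallel branch: R2 || C = 1/(1/R2 + 1/C) = 180 - j0.7245 Ω.
Step 4 — Series with R1: Z_total = R1 + (R2 || C) = 997 - j0.7245 Ω = 997∠-0.0° Ω.

Z = 997 - j0.7245 Ω = 997∠-0.0° Ω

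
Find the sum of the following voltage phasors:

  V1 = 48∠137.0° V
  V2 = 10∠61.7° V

Step 1 — Convert each phasor to rectangular form:
  V1 = 48·(cos(137.0°) + j·sin(137.0°)) = -35.1 + j32.74 V
  V2 = 10·(cos(61.7°) + j·sin(61.7°)) = 4.741 + j8.805 V
Step 2 — Sum components: V_total = -30.36 + j41.54 V.
Step 3 — Convert to polar: |V_total| = 51.45 V, ∠V_total = 126.2°.

V_total = 51.45∠126.2° V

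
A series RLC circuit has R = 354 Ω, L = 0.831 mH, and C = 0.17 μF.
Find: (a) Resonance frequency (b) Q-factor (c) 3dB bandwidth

Step 1 — Resonance condition Im(Z)=0 gives ω₀ = 1/√(LC).
Step 2 — ω₀ = 1/√(0.000831·1.7e-07) = 8.413e+04 rad/s.
Step 3 — f₀ = ω₀/(2π) = 1.339e+04 Hz.
Step 4 — Series Q: Q = ω₀L/R = 8.413e+04·0.000831/354 = 0.1975.
Step 5 — 3dB bandwidth: Δω = ω₀/Q = 4.26e+05 rad/s; BW = Δω/(2π) = 6.78e+04 Hz.

(a) f₀ = 1.339e+04 Hz  (b) Q = 0.1975  (c) BW = 6.78e+04 Hz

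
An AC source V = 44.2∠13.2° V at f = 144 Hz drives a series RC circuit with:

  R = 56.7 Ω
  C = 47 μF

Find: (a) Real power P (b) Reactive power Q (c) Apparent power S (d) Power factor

Step 1 — Angular frequency: ω = 2π·f = 2π·144 = 904.8 rad/s.
Step 2 — Component impedances:
  R: Z = R = 56.7 Ω
  C: Z = 1/(jωC) = -j/(ω·C) = 0 - j23.52 Ω
Step 3 — Series combination: Z_total = R + C = 56.7 - j23.52 Ω = 61.38∠-22.5° Ω.
Step 4 — Source phasor: V = 44.2∠13.2° V = 43.03 + j10.09 V.
Step 5 — Current: I = V / Z = 0.5846 + j0.4205 A = 0.7201∠35.7° A.
Step 6 — Complex power: S = V·I* = 29.4 - j12.19 VA.
Step 7 — Real power: P = Re(S) = 29.4 W.
Step 8 — Reactive power: Q = Im(S) = -12.19 VAR.
Step 9 — Apparent power: |S| = 31.83 VA.
Step 10 — Power factor: PF = P/|S| = 0.9237 (leading).

(a) P = 29.4 W  (b) Q = -12.19 VAR  (c) S = 31.83 VA  (d) PF = 0.9237 (leading)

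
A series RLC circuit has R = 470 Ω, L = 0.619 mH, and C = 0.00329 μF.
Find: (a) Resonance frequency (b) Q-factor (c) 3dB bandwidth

Step 1 — Resonance: ω₀ = 1/√(LC) = 1/√(0.000619·3.29e-09) = 7.007e+05 rad/s.
Step 2 — f₀ = ω₀/(2π) = 1.115e+05 Hz.
Step 3 — Series Q: Q = ω₀L/R = 7.007e+05·0.000619/470 = 0.9229.
Step 4 — Bandwidth: Δω = ω₀/Q = 7.593e+05 rad/s; BW = Δω/(2π) = 1.208e+05 Hz.

(a) f₀ = 1.115e+05 Hz  (b) Q = 0.9229  (c) BW = 1.208e+05 Hz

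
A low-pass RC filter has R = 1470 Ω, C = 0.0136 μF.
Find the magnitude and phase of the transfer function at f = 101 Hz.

Step 1 — Angular frequency: ω = 2π·101 = 634.6 rad/s.
Step 2 — Transfer function: H(jω) = 1/(1 + jωRC).
Step 3 — Denominator: 1 + jωRC = 1 + j·634.6·1470·1.36e-08 = 1 + j0.01269.
Step 4 — H = 0.9998 - j0.01268.
Step 5 — Magnitude: |H| = 0.9999 (-0.0 dB); phase: φ = -0.7°.

|H| = 0.9999 (-0.0 dB), φ = -0.7°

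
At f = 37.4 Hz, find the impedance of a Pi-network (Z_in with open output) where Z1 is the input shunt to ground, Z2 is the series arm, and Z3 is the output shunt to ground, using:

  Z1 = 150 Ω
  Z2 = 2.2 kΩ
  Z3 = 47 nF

Step 1 — Angular frequency: ω = 2π·f = 2π·37.4 = 235 rad/s.
Step 2 — Component impedances:
  Z1: Z = R = 150 Ω
  Z2: Z = R = 2200 Ω
  Z3: Z = 1/(jωC) = -j/(ω·C) = 0 - j9.054e+04 Ω
Step 3 — With open output, the series arm Z2 and the output shunt Z3 appear in series to ground: Z2 + Z3 = 2200 - j9.054e+04 Ω.
Step 4 — Parallel with input shunt Z1: Z_in = Z1 || (Z2 + Z3) = 150 - j0.2483 Ω = 150∠-0.1° Ω.

Z = 150 - j0.2483 Ω = 150∠-0.1° Ω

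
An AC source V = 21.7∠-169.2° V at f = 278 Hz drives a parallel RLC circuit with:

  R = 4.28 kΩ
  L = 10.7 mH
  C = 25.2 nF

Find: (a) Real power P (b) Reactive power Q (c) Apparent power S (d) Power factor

Step 1 — Angular frequency: ω = 2π·f = 2π·278 = 1747 rad/s.
Step 2 — Component impedances:
  R: Z = R = 4280 Ω
  L: Z = jωL = j·1747·0.0107 = 0 + j18.69 Ω
  C: Z = 1/(jωC) = -j/(ω·C) = 0 - j2.272e+04 Ω
Step 3 — Parallel combination: 1/Z_total = 1/R + 1/L + 1/C; Z_total = 0.08175 + j18.7 Ω = 18.71∠89.7° Ω.
Step 4 — Source phasor: V = 21.7∠-169.2° V = -21.32 - j4.066 V.
Step 5 — Current: I = V / Z = -0.2224 + j1.139 A = 1.16∠101.1° A.
Step 6 — Complex power: S = V·I* = 0.11 + j25.17 VA.
Step 7 — Real power: P = Re(S) = 0.11 W.
Step 8 — Reactive power: Q = Im(S) = 25.17 VAR.
Step 9 — Apparent power: |S| = 25.17 VA.
Step 10 — Power factor: PF = P/|S| = 0.00437 (lagging).

(a) P = 0.11 W  (b) Q = 25.17 VAR  (c) S = 25.17 VA  (d) PF = 0.00437 (lagging)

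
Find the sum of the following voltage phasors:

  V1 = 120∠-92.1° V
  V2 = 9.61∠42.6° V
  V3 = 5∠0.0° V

Step 1 — Convert each phasor to rectangular form:
  V1 = 120·(cos(-92.1°) + j·sin(-92.1°)) = -4.397 - j119.9 V
  V2 = 9.61·(cos(42.6°) + j·sin(42.6°)) = 7.074 + j6.505 V
  V3 = 5·(cos(0.0°) + j·sin(0.0°)) = 5 V
Step 2 — Sum components: V_total = 7.677 - j113.4 V.
Step 3 — Convert to polar: |V_total| = 113.7 V, ∠V_total = -86.1°.

V_total = 113.7∠-86.1° V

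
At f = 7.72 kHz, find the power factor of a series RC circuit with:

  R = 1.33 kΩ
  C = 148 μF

Step 1 — Angular frequency: ω = 2π·f = 2π·7720 = 4.851e+04 rad/s.
Step 2 — Component impedances:
  R: Z = R = 1330 Ω
  C: Z = 1/(jωC) = -j/(ω·C) = 0 - j0.1393 Ω
Step 3 — Series combination: Z_total = R + C = 1330 - j0.1393 Ω = 1330∠-0.0° Ω.
Step 4 — Power factor: PF = cos(φ) = Re(Z)/|Z| = 1330/1330 = 1.
Step 5 — Type: Im(Z) = -0.1393 ⇒ leading (phase φ = -0.0°).

PF = 1 (leading, φ = -0.0°)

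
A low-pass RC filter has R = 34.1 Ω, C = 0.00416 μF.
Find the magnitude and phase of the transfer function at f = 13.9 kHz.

Step 1 — Angular frequency: ω = 2π·1.39e+04 = 8.734e+04 rad/s.
Step 2 — Transfer function: H(jω) = 1/(1 + jωRC).
Step 3 — Denominator: 1 + jωRC = 1 + j·8.734e+04·34.1·4.16e-09 = 1 + j0.01239.
Step 4 — H = 0.9998 - j0.01239.
Step 5 — Magnitude: |H| = 0.9999 (-0.0 dB); phase: φ = -0.7°.

|H| = 0.9999 (-0.0 dB), φ = -0.7°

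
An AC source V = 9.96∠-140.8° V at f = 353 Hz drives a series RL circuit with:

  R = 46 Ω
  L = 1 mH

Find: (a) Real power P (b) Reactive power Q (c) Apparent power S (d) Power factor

Step 1 — Angular frequency: ω = 2π·f = 2π·353 = 2218 rad/s.
Step 2 — Component impedances:
  R: Z = R = 46 Ω
  L: Z = jωL = j·2218·0.001 = 0 + j2.218 Ω
Step 3 — Series combination: Z_total = R + L = 46 + j2.218 Ω = 46.05∠2.8° Ω.
Step 4 — Source phasor: V = 9.96∠-140.8° V = -7.718 - j6.295 V.
Step 5 — Current: I = V / Z = -0.174 - j0.1285 A = 0.2163∠-143.6° A.
Step 6 — Complex power: S = V·I* = 2.152 + j0.1037 VA.
Step 7 — Real power: P = Re(S) = 2.152 W.
Step 8 — Reactive power: Q = Im(S) = 0.1037 VAR.
Step 9 — Apparent power: |S| = 2.154 VA.
Step 10 — Power factor: PF = P/|S| = 0.9988 (lagging).

(a) P = 2.152 W  (b) Q = 0.1037 VAR  (c) S = 2.154 VA  (d) PF = 0.9988 (lagging)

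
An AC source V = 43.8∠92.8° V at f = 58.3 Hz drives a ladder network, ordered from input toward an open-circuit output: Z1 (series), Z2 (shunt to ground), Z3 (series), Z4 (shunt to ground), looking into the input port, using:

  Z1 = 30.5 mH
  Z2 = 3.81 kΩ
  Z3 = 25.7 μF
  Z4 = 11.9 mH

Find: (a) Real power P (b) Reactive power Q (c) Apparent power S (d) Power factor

Step 1 — Angular frequency: ω = 2π·f = 2π·58.3 = 366.3 rad/s.
Step 2 — Component impedances:
  Z1: Z = jωL = j·366.3·0.0305 = 0 + j11.17 Ω
  Z2: Z = R = 3810 Ω
  Z3: Z = 1/(jωC) = -j/(ω·C) = 0 - j106.2 Ω
  Z4: Z = jωL = j·366.3·0.0119 = 0 + j4.359 Ω
Step 3 — Ladder network (open output): work backward from the far end, alternating series and parallel combinations. Z_in = 2.721 - j90.62 Ω = 90.66∠-88.3° Ω.
Step 4 — Source phasor: V = 43.8∠92.8° V = -2.14 + j43.75 V.
Step 5 — Current: I = V / Z = -0.483 - j0.009104 A = 0.4831∠-178.9° A.
Step 6 — Complex power: S = V·I* = 0.6352 - j21.15 VA.
Step 7 — Real power: P = Re(S) = 0.6352 W.
Step 8 — Reactive power: Q = Im(S) = -21.15 VAR.
Step 9 — Apparent power: |S| = 21.16 VA.
Step 10 — Power factor: PF = P/|S| = 0.03002 (leading).

(a) P = 0.6352 W  (b) Q = -21.15 VAR  (c) S = 21.16 VA  (d) PF = 0.03002 (leading)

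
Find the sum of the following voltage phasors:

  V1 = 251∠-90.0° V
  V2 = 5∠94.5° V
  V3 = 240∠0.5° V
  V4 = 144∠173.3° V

Step 1 — Convert each phasor to rectangular form:
  V1 = 251·(cos(-90.0°) + j·sin(-90.0°)) = 0 - j251 V
  V2 = 5·(cos(94.5°) + j·sin(94.5°)) = -0.3923 + j4.985 V
  V3 = 240·(cos(0.5°) + j·sin(0.5°)) = 240 + j2.094 V
  V4 = 144·(cos(173.3°) + j·sin(173.3°)) = -143 + j16.8 V
Step 2 — Sum components: V_total = 96.58 - j227.1 V.
Step 3 — Convert to polar: |V_total| = 246.8 V, ∠V_total = -67.0°.

V_total = 246.8∠-67.0° V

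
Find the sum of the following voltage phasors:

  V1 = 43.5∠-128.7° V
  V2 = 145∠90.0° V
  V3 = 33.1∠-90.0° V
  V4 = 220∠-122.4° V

Step 1 — Convert each phasor to rectangular form:
  V1 = 43.5·(cos(-128.7°) + j·sin(-128.7°)) = -27.2 - j33.95 V
  V2 = 145·(cos(90.0°) + j·sin(90.0°)) = 0 + j145 V
  V3 = 33.1·(cos(-90.0°) + j·sin(-90.0°)) = 0 - j33.1 V
  V4 = 220·(cos(-122.4°) + j·sin(-122.4°)) = -117.9 - j185.8 V
Step 2 — Sum components: V_total = -145.1 - j107.8 V.
Step 3 — Convert to polar: |V_total| = 180.7 V, ∠V_total = -143.4°.

V_total = 180.7∠-143.4° V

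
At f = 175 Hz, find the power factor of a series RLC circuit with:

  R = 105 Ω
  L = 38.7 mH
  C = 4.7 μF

Step 1 — Angular frequency: ω = 2π·f = 2π·175 = 1100 rad/s.
Step 2 — Component impedances:
  R: Z = R = 105 Ω
  L: Z = jωL = j·1100·0.0387 = 0 + j42.55 Ω
  C: Z = 1/(jωC) = -j/(ω·C) = 0 - j193.5 Ω
Step 3 — Series combination: Z_total = R + L + C = 105 - j150.9 Ω = 183.9∠-55.2° Ω.
Step 4 — Power factor: PF = cos(φ) = Re(Z)/|Z| = 105/183.9 = 0.571.
Step 5 — Type: Im(Z) = -150.9 ⇒ leading (phase φ = -55.2°).

PF = 0.571 (leading, φ = -55.2°)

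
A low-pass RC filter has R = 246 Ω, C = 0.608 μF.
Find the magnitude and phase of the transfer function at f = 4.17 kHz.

Step 1 — Angular frequency: ω = 2π·4170 = 2.62e+04 rad/s.
Step 2 — Transfer function: H(jω) = 1/(1 + jωRC).
Step 3 — Denominator: 1 + jωRC = 1 + j·2.62e+04·246·6.08e-07 = 1 + j3.919.
Step 4 — H = 0.06114 - j0.2396.
Step 5 — Magnitude: |H| = 0.2473 (-12.1 dB); phase: φ = -75.7°.

|H| = 0.2473 (-12.1 dB), φ = -75.7°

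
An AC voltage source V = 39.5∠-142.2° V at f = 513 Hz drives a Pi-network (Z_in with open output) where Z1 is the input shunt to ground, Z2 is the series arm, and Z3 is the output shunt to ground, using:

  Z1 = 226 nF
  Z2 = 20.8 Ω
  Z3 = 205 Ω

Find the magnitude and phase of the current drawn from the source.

Step 1 — Angular frequency: ω = 2π·f = 2π·513 = 3223 rad/s.
Step 2 — Component impedances:
  Z1: Z = 1/(jωC) = -j/(ω·C) = 0 - j1373 Ω
  Z2: Z = R = 20.8 Ω
  Z3: Z = R = 205 Ω
Step 3 — With open output, the series arm Z2 and the output shunt Z3 appear in series to ground: Z2 + Z3 = 225.8 Ω.
Step 4 — Parallel with input shunt Z1: Z_in = Z1 || (Z2 + Z3) = 219.9 - j36.16 Ω = 222.8∠-9.3° Ω.
Step 5 — Source phasor: V = 39.5∠-142.2° V = -31.21 - j24.21 V.
Step 6 — Ohm's law: I = V / Z_total = (-31.21 - j24.21) / (219.9 - j36.16) = -0.1206 - j0.13 A.
Step 7 — Convert to polar: |I| = 0.1773 A, ∠I = -132.9°.

I = 0.1773∠-132.9° A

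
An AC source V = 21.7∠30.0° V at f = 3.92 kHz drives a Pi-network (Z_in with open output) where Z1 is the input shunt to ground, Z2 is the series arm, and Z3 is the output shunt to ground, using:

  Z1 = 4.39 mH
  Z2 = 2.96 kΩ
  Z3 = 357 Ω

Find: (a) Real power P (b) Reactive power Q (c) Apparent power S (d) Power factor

Step 1 — Angular frequency: ω = 2π·f = 2π·3920 = 2.463e+04 rad/s.
Step 2 — Component impedances:
  Z1: Z = jωL = j·2.463e+04·0.00439 = 0 + j108.1 Ω
  Z2: Z = R = 2960 Ω
  Z3: Z = R = 357 Ω
Step 3 — With open output, the series arm Z2 and the output shunt Z3 appear in series to ground: Z2 + Z3 = 3317 Ω.
Step 4 — Parallel with input shunt Z1: Z_in = Z1 || (Z2 + Z3) = 3.521 + j108 Ω = 108.1∠88.1° Ω.
Step 5 — Source phasor: V = 21.7∠30.0° V = 18.79 + j10.85 V.
Step 6 — Current: I = V / Z = 0.106 - j0.1705 A = 0.2008∠-58.1° A.
Step 7 — Complex power: S = V·I* = 0.142 + j4.355 VA.
Step 8 — Real power: P = Re(S) = 0.142 W.
Step 9 — Reactive power: Q = Im(S) = 4.355 VAR.
Step 10 — Apparent power: |S| = 4.357 VA.
Step 11 — Power factor: PF = P/|S| = 0.03258 (lagging).

(a) P = 0.142 W  (b) Q = 4.355 VAR  (c) S = 4.357 VA  (d) PF = 0.03258 (lagging)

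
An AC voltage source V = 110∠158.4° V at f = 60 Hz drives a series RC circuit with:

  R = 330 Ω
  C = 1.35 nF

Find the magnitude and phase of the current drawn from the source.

Step 1 — Angular frequency: ω = 2π·f = 2π·60 = 377 rad/s.
Step 2 — Component impedances:
  R: Z = R = 330 Ω
  C: Z = 1/(jωC) = -j/(ω·C) = 0 - j1.965e+06 Ω
Step 3 — Series combination: Z_total = R + C = 330 - j1.965e+06 Ω = 1.965e+06∠-90.0° Ω.
Step 4 — Source phasor: V = 110∠158.4° V = -102.3 + j40.49 V.
Step 5 — Ohm's law: I = V / Z_total = (-102.3 + j40.49) / (330 - j1.965e+06) = -2.062e-05 - j5.205e-05 A.
Step 6 — Convert to polar: |I| = 5.598e-05 A, ∠I = -111.6°.

I = 5.598e-05∠-111.6° A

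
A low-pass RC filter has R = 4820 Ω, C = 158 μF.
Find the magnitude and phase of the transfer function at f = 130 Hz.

Step 1 — Angular frequency: ω = 2π·130 = 816.8 rad/s.
Step 2 — Transfer function: H(jω) = 1/(1 + jωRC).
Step 3 — Denominator: 1 + jωRC = 1 + j·816.8·4820·0.000158 = 1 + j622.1.
Step 4 — H = 2.584e-06 - j0.001608.
Step 5 — Magnitude: |H| = 0.001608 (-55.9 dB); phase: φ = -89.9°.

|H| = 0.001608 (-55.9 dB), φ = -89.9°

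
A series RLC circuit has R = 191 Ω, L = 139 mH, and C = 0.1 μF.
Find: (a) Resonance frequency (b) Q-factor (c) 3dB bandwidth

Step 1 — Resonance: ω₀ = 1/√(LC) = 1/√(0.139·1e-07) = 8482 rad/s.
Step 2 — f₀ = ω₀/(2π) = 1350 Hz.
Step 3 — Series Q: Q = ω₀L/R = 8482·0.139/191 = 6.173.
Step 4 — Bandwidth: Δω = ω₀/Q = 1374 rad/s; BW = Δω/(2π) = 218.7 Hz.

(a) f₀ = 1350 Hz  (b) Q = 6.173  (c) BW = 218.7 Hz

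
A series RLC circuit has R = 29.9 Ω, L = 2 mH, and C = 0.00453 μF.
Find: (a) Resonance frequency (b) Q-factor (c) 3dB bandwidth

Step 1 — Resonance: ω₀ = 1/√(LC) = 1/√(0.002·4.53e-09) = 3.322e+05 rad/s.
Step 2 — f₀ = ω₀/(2π) = 5.288e+04 Hz.
Step 3 — Series Q: Q = ω₀L/R = 3.322e+05·0.002/29.9 = 22.22.
Step 4 — Bandwidth: Δω = ω₀/Q = 1.495e+04 rad/s; BW = Δω/(2π) = 2379 Hz.

(a) f₀ = 5.288e+04 Hz  (b) Q = 22.22  (c) BW = 2379 Hz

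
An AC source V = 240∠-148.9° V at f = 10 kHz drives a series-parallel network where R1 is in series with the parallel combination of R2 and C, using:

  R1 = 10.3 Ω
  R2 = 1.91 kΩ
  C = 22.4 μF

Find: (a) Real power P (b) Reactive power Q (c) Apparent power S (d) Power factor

Step 1 — Angular frequency: ω = 2π·f = 2π·1e+04 = 6.283e+04 rad/s.
Step 2 — Component impedances:
  R1: Z = R = 10.3 Ω
  R2: Z = R = 1910 Ω
  C: Z = 1/(jωC) = -j/(ω·C) = 0 - j0.7105 Ω
Step 3 — Parallel branch: R2 || C = 1/(1/R2 + 1/C) = 0.0002643 - j0.7105 Ω.
Step 4 — Series with R1: Z_total = R1 + (R2 || C) = 10.3 - j0.7105 Ω = 10.32∠-3.9° Ω.
Step 5 — Source phasor: V = 240∠-148.9° V = -205.5 - j124 V.
Step 6 — Current: I = V / Z = -19.03 - j13.35 A = 23.25∠-145.0° A.
Step 7 — Complex power: S = V·I* = 5566 - j383.9 VA.
Step 8 — Real power: P = Re(S) = 5566 W.
Step 9 — Reactive power: Q = Im(S) = -383.9 VAR.
Step 10 — Apparent power: |S| = 5579 VA.
Step 11 — Power factor: PF = P/|S| = 0.9976 (leading).

(a) P = 5566 W  (b) Q = -383.9 VAR  (c) S = 5579 VA  (d) PF = 0.9976 (leading)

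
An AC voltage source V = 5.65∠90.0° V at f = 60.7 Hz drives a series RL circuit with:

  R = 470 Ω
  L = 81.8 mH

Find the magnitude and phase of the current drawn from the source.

Step 1 — Angular frequency: ω = 2π·f = 2π·60.7 = 381.4 rad/s.
Step 2 — Component impedances:
  R: Z = R = 470 Ω
  L: Z = jωL = j·381.4·0.0818 = 0 + j31.2 Ω
Step 3 — Series combination: Z_total = R + L = 470 + j31.2 Ω = 471∠3.8° Ω.
Step 4 — Source phasor: V = 5.65∠90.0° V = 0 + j5.65 V.
Step 5 — Ohm's law: I = V / Z_total = (0 + j5.65) / (470 + j31.2) = 0.0007944 + j0.01197 A.
Step 6 — Convert to polar: |I| = 0.01199 A, ∠I = 86.2°.

I = 0.01199∠86.2° A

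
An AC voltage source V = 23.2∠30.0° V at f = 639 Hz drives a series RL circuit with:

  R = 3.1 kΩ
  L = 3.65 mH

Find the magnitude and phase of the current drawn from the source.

Step 1 — Angular frequency: ω = 2π·f = 2π·639 = 4015 rad/s.
Step 2 — Component impedances:
  R: Z = R = 3100 Ω
  L: Z = jωL = j·4015·0.00365 = 0 + j14.65 Ω
Step 3 — Series combination: Z_total = R + L = 3100 + j14.65 Ω = 3100∠0.3° Ω.
Step 4 — Source phasor: V = 23.2∠30.0° V = 20.09 + j11.6 V.
Step 5 — Ohm's law: I = V / Z_total = (20.09 + j11.6) / (3100 + j14.65) = 0.006499 + j0.003711 A.
Step 6 — Convert to polar: |I| = 0.007484 A, ∠I = 29.7°.

I = 0.007484∠29.7° A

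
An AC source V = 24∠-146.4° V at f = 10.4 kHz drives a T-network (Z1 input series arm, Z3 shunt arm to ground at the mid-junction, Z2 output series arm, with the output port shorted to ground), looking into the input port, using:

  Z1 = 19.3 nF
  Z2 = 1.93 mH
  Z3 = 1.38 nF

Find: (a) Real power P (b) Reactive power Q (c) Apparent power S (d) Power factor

Step 1 — Angular frequency: ω = 2π·f = 2π·1.04e+04 = 6.535e+04 rad/s.
Step 2 — Component impedances:
  Z1: Z = 1/(jωC) = -j/(ω·C) = 0 - j792.9 Ω
  Z2: Z = jωL = j·6.535e+04·0.00193 = 0 + j126.1 Ω
  Z3: Z = 1/(jωC) = -j/(ω·C) = 0 - j1.109e+04 Ω
Step 3 — With the output port shorted to ground, the output series arm Z2 runs from the junction to ground; the shunt arm Z3 also runs from the junction to ground. They appear in parallel: Z3 || Z2 = 0 + j127.6 Ω.
Step 4 — Series with input arm Z1: Z_in = Z1 + (Z3 || Z2) = 0 - j665.4 Ω = 665.4∠-90.0° Ω.
Step 5 — Source phasor: V = 24∠-146.4° V = -19.99 - j13.28 V.
Step 6 — Current: I = V / Z = 0.01996 - j0.03004 A = 0.03607∠-56.4° A.
Step 7 — Complex power: S = V·I* = 0 - j0.8657 VA.
Step 8 — Real power: P = Re(S) = 0 W.
Step 9 — Reactive power: Q = Im(S) = -0.8657 VAR.
Step 10 — Apparent power: |S| = 0.8657 VA.
Step 11 — Power factor: PF = P/|S| = 0 (leading).

(a) P = 0 W  (b) Q = -0.8657 VAR  (c) S = 0.8657 VA  (d) PF = 0 (leading)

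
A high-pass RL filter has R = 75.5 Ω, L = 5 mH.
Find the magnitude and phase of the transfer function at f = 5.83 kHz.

Step 1 — Angular frequency: ω = 2π·5830 = 3.663e+04 rad/s.
Step 2 — Transfer function: H(jω) = jωL/(R + jωL).
Step 3 — Numerator jωL = j·183.2; denominator R + jωL = 75.5 + j183.2.
Step 4 — H = 0.8548 + j0.3523.
Step 5 — Magnitude: |H| = 0.9245 (-0.7 dB); phase: φ = 22.4°.

|H| = 0.9245 (-0.7 dB), φ = 22.4°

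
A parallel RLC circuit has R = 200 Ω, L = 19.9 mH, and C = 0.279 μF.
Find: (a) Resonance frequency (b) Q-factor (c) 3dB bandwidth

Step 1 — Resonance: ω₀ = 1/√(LC) = 1/√(0.0199·2.79e-07) = 1.342e+04 rad/s.
Step 2 — f₀ = ω₀/(2π) = 2136 Hz.
Step 3 — Parallel Q: Q = R/(ω₀L) = 200/(1.342e+04·0.0199) = 0.7489.
Step 4 — Bandwidth: Δω = ω₀/Q = 1.792e+04 rad/s; BW = Δω/(2π) = 2852 Hz.

(a) f₀ = 2136 Hz  (b) Q = 0.7489  (c) BW = 2852 Hz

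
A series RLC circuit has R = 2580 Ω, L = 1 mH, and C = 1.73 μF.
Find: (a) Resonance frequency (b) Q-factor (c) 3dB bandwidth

Step 1 — Resonance: ω₀ = 1/√(LC) = 1/√(0.001·1.73e-06) = 2.404e+04 rad/s.
Step 2 — f₀ = ω₀/(2π) = 3826 Hz.
Step 3 — Series Q: Q = ω₀L/R = 2.404e+04·0.001/2580 = 0.009319.
Step 4 — Bandwidth: Δω = ω₀/Q = 2.58e+06 rad/s; BW = Δω/(2π) = 4.106e+05 Hz.

(a) f₀ = 3826 Hz  (b) Q = 0.009319  (c) BW = 4.106e+05 Hz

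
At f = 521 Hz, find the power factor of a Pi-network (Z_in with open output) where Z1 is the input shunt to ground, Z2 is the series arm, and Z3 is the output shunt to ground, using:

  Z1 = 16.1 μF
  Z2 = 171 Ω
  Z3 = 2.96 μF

Step 1 — Angular frequency: ω = 2π·f = 2π·521 = 3274 rad/s.
Step 2 — Component impedances:
  Z1: Z = 1/(jωC) = -j/(ω·C) = 0 - j18.97 Ω
  Z2: Z = R = 171 Ω
  Z3: Z = 1/(jωC) = -j/(ω·C) = 0 - j103.2 Ω
Step 3 — With open output, the series arm Z2 and the output shunt Z3 appear in series to ground: Z2 + Z3 = 171 - j103.2 Ω.
Step 4 — Parallel with input shunt Z1: Z_in = Z1 || (Z2 + Z3) = 1.394 - j17.98 Ω = 18.03∠-85.6° Ω.
Step 5 — Power factor: PF = cos(φ) = Re(Z)/|Z| = 1.3938/18.032 = 0.0773.
Step 6 — Type: Im(Z) = -17.98 ⇒ leading (phase φ = -85.6°).

PF = 0.0773 (leading, φ = -85.6°)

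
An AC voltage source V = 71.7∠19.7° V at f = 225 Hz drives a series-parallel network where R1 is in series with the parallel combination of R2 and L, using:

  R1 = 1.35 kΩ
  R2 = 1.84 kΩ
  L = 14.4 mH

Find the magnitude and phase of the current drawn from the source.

Step 1 — Angular frequency: ω = 2π·f = 2π·225 = 1414 rad/s.
Step 2 — Component impedances:
  R1: Z = R = 1350 Ω
  R2: Z = R = 1840 Ω
  L: Z = jωL = j·1414·0.0144 = 0 + j20.36 Ω
Step 3 — Parallel branch: R2 || L = 1/(1/R2 + 1/L) = 0.2252 + j20.36 Ω.
Step 4 — Series with R1: Z_total = R1 + (R2 || L) = 1350 + j20.36 Ω = 1350∠0.9° Ω.
Step 5 — Source phasor: V = 71.7∠19.7° V = 67.5 + j24.17 V.
Step 6 — Ohm's law: I = V / Z_total = (67.5 + j24.17) / (1350 + j20.36) = 0.05025 + j0.01714 A.
Step 7 — Convert to polar: |I| = 0.0531 A, ∠I = 18.8°.

I = 0.0531∠18.8° A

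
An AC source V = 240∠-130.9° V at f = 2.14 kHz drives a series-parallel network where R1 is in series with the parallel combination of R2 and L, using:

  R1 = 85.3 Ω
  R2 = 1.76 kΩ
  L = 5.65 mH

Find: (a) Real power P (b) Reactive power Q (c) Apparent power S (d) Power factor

Step 1 — Angular frequency: ω = 2π·f = 2π·2140 = 1.345e+04 rad/s.
Step 2 — Component impedances:
  R1: Z = R = 85.3 Ω
  R2: Z = R = 1760 Ω
  L: Z = jωL = j·1.345e+04·0.00565 = 0 + j75.97 Ω
Step 3 — Parallel branch: R2 || L = 1/(1/R2 + 1/L) = 3.273 + j75.83 Ω.
Step 4 — Series with R1: Z_total = R1 + (R2 || L) = 88.57 + j75.83 Ω = 116.6∠40.6° Ω.
Step 5 — Source phasor: V = 240∠-130.9° V = -157.1 - j181.4 V.
Step 6 — Current: I = V / Z = -2.036 - j0.3054 A = 2.058∠-171.5° A.
Step 7 — Complex power: S = V·I* = 375.3 + j321.3 VA.
Step 8 — Real power: P = Re(S) = 375.3 W.
Step 9 — Reactive power: Q = Im(S) = 321.3 VAR.
Step 10 — Apparent power: |S| = 494 VA.
Step 11 — Power factor: PF = P/|S| = 0.7596 (lagging).

(a) P = 375.3 W  (b) Q = 321.3 VAR  (c) S = 494 VA  (d) PF = 0.7596 (lagging)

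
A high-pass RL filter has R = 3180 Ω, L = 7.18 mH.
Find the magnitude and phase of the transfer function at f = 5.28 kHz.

Step 1 — Angular frequency: ω = 2π·5280 = 3.318e+04 rad/s.
Step 2 — Transfer function: H(jω) = jωL/(R + jωL).
Step 3 — Numerator jωL = j·238.2; denominator R + jωL = 3180 + j238.2.
Step 4 — H = 0.005579 + j0.07449.
Step 5 — Magnitude: |H| = 0.0747 (-22.5 dB); phase: φ = 85.7°.

|H| = 0.0747 (-22.5 dB), φ = 85.7°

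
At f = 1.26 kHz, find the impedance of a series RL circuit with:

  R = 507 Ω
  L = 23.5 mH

Step 1 — Angular frequency: ω = 2π·f = 2π·1260 = 7917 rad/s.
Step 2 — Component impedances:
  R: Z = R = 507 Ω
  L: Z = jωL = j·7917·0.0235 = 0 + j186 Ω
Step 3 — Series combination: Z_total = R + L = 507 + j186 Ω = 540.1∠20.2° Ω.

Z = 507 + j186 Ω = 540.1∠20.2° Ω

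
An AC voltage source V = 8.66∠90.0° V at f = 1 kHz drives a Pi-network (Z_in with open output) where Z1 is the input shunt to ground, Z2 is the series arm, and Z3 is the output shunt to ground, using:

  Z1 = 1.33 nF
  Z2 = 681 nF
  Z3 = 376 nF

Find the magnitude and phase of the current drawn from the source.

Step 1 — Angular frequency: ω = 2π·f = 2π·1000 = 6283 rad/s.
Step 2 — Component impedances:
  Z1: Z = 1/(jωC) = -j/(ω·C) = 0 - j1.197e+05 Ω
  Z2: Z = 1/(jωC) = -j/(ω·C) = 0 - j233.7 Ω
  Z3: Z = 1/(jωC) = -j/(ω·C) = 0 - j423.3 Ω
Step 3 — With open output, the series arm Z2 and the output shunt Z3 appear in series to ground: Z2 + Z3 = 0 - j657 Ω.
Step 4 — Parallel with input shunt Z1: Z_in = Z1 || (Z2 + Z3) = 0 - j653.4 Ω = 653.4∠-90.0° Ω.
Step 5 — Source phasor: V = 8.66∠90.0° V = 0 + j8.66 V.
Step 6 — Ohm's law: I = V / Z_total = (0 + j8.66) / (0 - j653.4) = -0.01325 A.
Step 7 — Convert to polar: |I| = 0.01325 A, ∠I = 180.0°.

I = 0.01325∠180.0° A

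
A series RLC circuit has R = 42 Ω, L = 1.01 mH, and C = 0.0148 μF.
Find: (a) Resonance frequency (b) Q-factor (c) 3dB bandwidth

Step 1 — Resonance condition Im(Z)=0 gives ω₀ = 1/√(LC).
Step 2 — ω₀ = 1/√(0.00101·1.48e-08) = 2.586e+05 rad/s.
Step 3 — f₀ = ω₀/(2π) = 4.117e+04 Hz.
Step 4 — Series Q: Q = ω₀L/R = 2.586e+05·0.00101/42 = 6.22.
Step 5 — 3dB bandwidth: Δω = ω₀/Q = 4.158e+04 rad/s; BW = Δω/(2π) = 6618 Hz.

(a) f₀ = 4.117e+04 Hz  (b) Q = 6.22  (c) BW = 6618 Hz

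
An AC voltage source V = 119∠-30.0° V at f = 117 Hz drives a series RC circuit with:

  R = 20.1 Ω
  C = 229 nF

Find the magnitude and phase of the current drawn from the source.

Step 1 — Angular frequency: ω = 2π·f = 2π·117 = 735.1 rad/s.
Step 2 — Component impedances:
  R: Z = R = 20.1 Ω
  C: Z = 1/(jωC) = -j/(ω·C) = 0 - j5940 Ω
Step 3 — Series combination: Z_total = R + C = 20.1 - j5940 Ω = 5940∠-89.8° Ω.
Step 4 — Source phasor: V = 119∠-30.0° V = 103.1 - j59.5 V.
Step 5 — Ohm's law: I = V / Z_total = (103.1 - j59.5) / (20.1 - j5940) = 0.01008 + j0.01732 A.
Step 6 — Convert to polar: |I| = 0.02003 A, ∠I = 59.8°.

I = 0.02003∠59.8° A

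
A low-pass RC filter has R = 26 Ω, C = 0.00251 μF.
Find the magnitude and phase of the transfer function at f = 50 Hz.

Step 1 — Angular frequency: ω = 2π·50 = 314.2 rad/s.
Step 2 — Transfer function: H(jω) = 1/(1 + jωRC).
Step 3 — Denominator: 1 + jωRC = 1 + j·314.2·26·2.51e-09 = 1 + j2.05e-05.
Step 4 — H = 1 - j2.05e-05.
Step 5 — Magnitude: |H| = 1 (-0.0 dB); phase: φ = -0.0°.

|H| = 1 (-0.0 dB), φ = -0.0°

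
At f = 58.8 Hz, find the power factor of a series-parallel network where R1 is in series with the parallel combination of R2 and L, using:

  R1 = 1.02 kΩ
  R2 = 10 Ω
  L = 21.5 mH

Step 1 — Angular frequency: ω = 2π·f = 2π·58.8 = 369.5 rad/s.
Step 2 — Component impedances:
  R1: Z = R = 1020 Ω
  R2: Z = R = 10 Ω
  L: Z = jωL = j·369.5·0.0215 = 0 + j7.943 Ω
Step 3 — Parallel branch: R2 || L = 1/(1/R2 + 1/L) = 3.869 + j4.87 Ω.
Step 4 — Series with R1: Z_total = R1 + (R2 || L) = 1024 + j4.87 Ω = 1024∠0.3° Ω.
Step 5 — Power factor: PF = cos(φ) = Re(Z)/|Z| = 1024/1024 = 1.
Step 6 — Type: Im(Z) = 4.87 ⇒ lagging (phase φ = 0.3°).

PF = 1 (lagging, φ = 0.3°)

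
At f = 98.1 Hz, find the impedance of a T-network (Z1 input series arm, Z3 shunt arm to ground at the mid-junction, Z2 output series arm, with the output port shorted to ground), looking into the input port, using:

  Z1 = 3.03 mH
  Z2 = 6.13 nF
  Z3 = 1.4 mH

Step 1 — Angular frequency: ω = 2π·f = 2π·98.1 = 616.4 rad/s.
Step 2 — Component impedances:
  Z1: Z = jωL = j·616.4·0.00303 = 0 + j1.868 Ω
  Z2: Z = 1/(jωC) = -j/(ω·C) = 0 - j2.647e+05 Ω
  Z3: Z = jωL = j·616.4·0.0014 = 0 + j0.8629 Ω
Step 3 — With the output port shorted to ground, the output series arm Z2 runs from the junction to ground; the shunt arm Z3 also runs from the junction to ground. They appear in parallel: Z3 || Z2 = 0 + j0.8629 Ω.
Step 4 — Series with input arm Z1: Z_in = Z1 + (Z3 || Z2) = 0 + j2.731 Ω = 2.731∠90.0° Ω.

Z = 0 + j2.731 Ω = 2.731∠90.0° Ω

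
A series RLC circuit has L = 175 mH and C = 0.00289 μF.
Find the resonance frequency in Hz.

Step 1 — Resonance condition Im(Z)=0 gives ω₀ = 1/√(LC).
Step 2 — ω₀ = 1/√(0.175·2.89e-09) = 4.447e+04 rad/s.
Step 3 — f₀ = ω₀/(2π) = 7077 Hz.

f₀ = 7077 Hz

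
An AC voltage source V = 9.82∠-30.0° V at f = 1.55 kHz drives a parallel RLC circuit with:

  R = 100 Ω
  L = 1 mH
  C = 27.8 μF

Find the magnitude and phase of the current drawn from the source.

Step 1 — Angular frequency: ω = 2π·f = 2π·1550 = 9739 rad/s.
Step 2 — Component impedances:
  R: Z = R = 100 Ω
  L: Z = jωL = j·9739·0.001 = 0 + j9.739 Ω
  C: Z = 1/(jωC) = -j/(ω·C) = 0 - j3.694 Ω
Step 3 — Parallel combination: 1/Z_total = 1/R + 1/L + 1/C; Z_total = 0.3528 - j5.929 Ω = 5.94∠-86.6° Ω.
Step 4 — Source phasor: V = 9.82∠-30.0° V = 8.504 - j4.91 V.
Step 5 — Ohm's law: I = V / Z_total = (8.504 - j4.91) / (0.3528 - j5.929) = 0.9102 + j1.38 A.
Step 6 — Convert to polar: |I| = 1.653 A, ∠I = 56.6°.

I = 1.653∠56.6° A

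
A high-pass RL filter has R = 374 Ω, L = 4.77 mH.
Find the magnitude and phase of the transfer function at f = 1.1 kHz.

Step 1 — Angular frequency: ω = 2π·1100 = 6912 rad/s.
Step 2 — Transfer function: H(jω) = jωL/(R + jωL).
Step 3 — Numerator jωL = j·32.97; denominator R + jωL = 374 + j32.97.
Step 4 — H = 0.00771 + j0.08747.
Step 5 — Magnitude: |H| = 0.08781 (-21.1 dB); phase: φ = 85.0°.

|H| = 0.08781 (-21.1 dB), φ = 85.0°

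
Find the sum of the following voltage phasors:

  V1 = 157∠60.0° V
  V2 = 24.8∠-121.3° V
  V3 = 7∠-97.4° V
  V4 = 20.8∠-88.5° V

Step 1 — Convert each phasor to rectangular form:
  V1 = 157·(cos(60.0°) + j·sin(60.0°)) = 78.5 + j136 V
  V2 = 24.8·(cos(-121.3°) + j·sin(-121.3°)) = -12.88 - j21.19 V
  V3 = 7·(cos(-97.4°) + j·sin(-97.4°)) = -0.9016 - j6.942 V
  V4 = 20.8·(cos(-88.5°) + j·sin(-88.5°)) = 0.5445 - j20.79 V
Step 2 — Sum components: V_total = 65.26 + j87.04 V.
Step 3 — Convert to polar: |V_total| = 108.8 V, ∠V_total = 53.1°.

V_total = 108.8∠53.1° V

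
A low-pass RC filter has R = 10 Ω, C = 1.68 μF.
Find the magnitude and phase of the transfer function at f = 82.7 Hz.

Step 1 — Angular frequency: ω = 2π·82.7 = 519.6 rad/s.
Step 2 — Transfer function: H(jω) = 1/(1 + jωRC).
Step 3 — Denominator: 1 + jωRC = 1 + j·519.6·10·1.68e-06 = 1 + j0.00873.
Step 4 — H = 0.9999 - j0.008729.
Step 5 — Magnitude: |H| = 1 (-0.0 dB); phase: φ = -0.5°.

|H| = 1 (-0.0 dB), φ = -0.5°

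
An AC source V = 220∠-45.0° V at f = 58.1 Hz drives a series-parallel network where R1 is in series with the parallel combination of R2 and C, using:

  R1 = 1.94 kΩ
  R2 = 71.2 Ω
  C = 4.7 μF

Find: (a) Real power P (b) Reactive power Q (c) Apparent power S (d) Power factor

Step 1 — Angular frequency: ω = 2π·f = 2π·58.1 = 365.1 rad/s.
Step 2 — Component impedances:
  R1: Z = R = 1940 Ω
  R2: Z = R = 71.2 Ω
  C: Z = 1/(jωC) = -j/(ω·C) = 0 - j582.8 Ω
Step 3 — Parallel branch: R2 || C = 1/(1/R2 + 1/C) = 70.15 - j8.57 Ω.
Step 4 — Series with R1: Z_total = R1 + (R2 || C) = 2010 - j8.57 Ω = 2010∠-0.2° Ω.
Step 5 — Source phasor: V = 220∠-45.0° V = 155.6 - j155.6 V.
Step 6 — Current: I = V / Z = 0.07772 - j0.07706 A = 0.1094∠-44.8° A.
Step 7 — Complex power: S = V·I* = 24.08 - j0.1027 VA.
Step 8 — Real power: P = Re(S) = 24.08 W.
Step 9 — Reactive power: Q = Im(S) = -0.1027 VAR.
Step 10 — Apparent power: |S| = 24.08 VA.
Step 11 — Power factor: PF = P/|S| = 1 (leading).

(a) P = 24.08 W  (b) Q = -0.1027 VAR  (c) S = 24.08 VA  (d) PF = 1 (leading)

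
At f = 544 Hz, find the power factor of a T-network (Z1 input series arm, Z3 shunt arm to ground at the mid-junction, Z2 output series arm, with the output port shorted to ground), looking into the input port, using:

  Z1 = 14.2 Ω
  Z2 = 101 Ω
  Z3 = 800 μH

Step 1 — Angular frequency: ω = 2π·f = 2π·544 = 3418 rad/s.
Step 2 — Component impedances:
  Z1: Z = R = 14.2 Ω
  Z2: Z = R = 101 Ω
  Z3: Z = jωL = j·3418·0.0008 = 0 + j2.734 Ω
Step 3 — With the output port shorted to ground, the output series arm Z2 runs from the junction to ground; the shunt arm Z3 also runs from the junction to ground. They appear in parallel: Z3 || Z2 = 0.07398 + j2.732 Ω.
Step 4 — Series with input arm Z1: Z_in = Z1 + (Z3 || Z2) = 14.27 + j2.732 Ω = 14.53∠10.8° Ω.
Step 5 — Power factor: PF = cos(φ) = Re(Z)/|Z| = 14.274/14.533 = 0.9822.
Step 6 — Type: Im(Z) = 2.732 ⇒ lagging (phase φ = 10.8°).

PF = 0.9822 (lagging, φ = 10.8°)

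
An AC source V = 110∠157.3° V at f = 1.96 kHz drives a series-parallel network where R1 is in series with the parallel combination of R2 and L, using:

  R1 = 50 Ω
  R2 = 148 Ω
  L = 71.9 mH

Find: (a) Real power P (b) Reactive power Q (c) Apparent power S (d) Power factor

Step 1 — Angular frequency: ω = 2π·f = 2π·1960 = 1.232e+04 rad/s.
Step 2 — Component impedances:
  R1: Z = R = 50 Ω
  R2: Z = R = 148 Ω
  L: Z = jωL = j·1.232e+04·0.0719 = 0 + j885.5 Ω
Step 3 — Parallel branch: R2 || L = 1/(1/R2 + 1/L) = 144 + j24.07 Ω.
Step 4 — Series with R1: Z_total = R1 + (R2 || L) = 194 + j24.07 Ω = 195.5∠7.1° Ω.
Step 5 — Source phasor: V = 110∠157.3° V = -101.5 + j42.45 V.
Step 6 — Current: I = V / Z = -0.4885 + j0.2794 A = 0.5628∠150.2° A.
Step 7 — Complex power: S = V·I* = 61.43 + j7.622 VA.
Step 8 — Real power: P = Re(S) = 61.43 W.
Step 9 — Reactive power: Q = Im(S) = 7.622 VAR.
Step 10 — Apparent power: |S| = 61.9 VA.
Step 11 — Power factor: PF = P/|S| = 0.9924 (lagging).

(a) P = 61.43 W  (b) Q = 7.622 VAR  (c) S = 61.9 VA  (d) PF = 0.9924 (lagging)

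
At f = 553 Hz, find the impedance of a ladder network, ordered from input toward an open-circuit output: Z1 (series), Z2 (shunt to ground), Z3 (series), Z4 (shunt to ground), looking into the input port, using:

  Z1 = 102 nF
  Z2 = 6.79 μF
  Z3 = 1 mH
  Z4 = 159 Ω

Step 1 — Angular frequency: ω = 2π·f = 2π·553 = 3475 rad/s.
Step 2 — Component impedances:
  Z1: Z = 1/(jωC) = -j/(ω·C) = 0 - j2822 Ω
  Z2: Z = 1/(jωC) = -j/(ω·C) = 0 - j42.39 Ω
  Z3: Z = jωL = j·3475·0.001 = 0 + j3.475 Ω
  Z4: Z = R = 159 Ω
Step 3 — Ladder network (open output): work backward from the far end, alternating series and parallel combinations. Z_in = 10.66 - j2861 Ω = 2861∠-89.8° Ω.

Z = 10.66 - j2861 Ω = 2861∠-89.8° Ω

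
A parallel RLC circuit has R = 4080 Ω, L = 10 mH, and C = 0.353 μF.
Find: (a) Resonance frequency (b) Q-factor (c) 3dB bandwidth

Step 1 — Resonance: ω₀ = 1/√(LC) = 1/√(0.01·3.53e-07) = 1.683e+04 rad/s.
Step 2 — f₀ = ω₀/(2π) = 2679 Hz.
Step 3 — Parallel Q: Q = R/(ω₀L) = 4080/(1.683e+04·0.01) = 24.24.
Step 4 — Bandwidth: Δω = ω₀/Q = 694.3 rad/s; BW = Δω/(2π) = 110.5 Hz.

(a) f₀ = 2679 Hz  (b) Q = 24.24  (c) BW = 110.5 Hz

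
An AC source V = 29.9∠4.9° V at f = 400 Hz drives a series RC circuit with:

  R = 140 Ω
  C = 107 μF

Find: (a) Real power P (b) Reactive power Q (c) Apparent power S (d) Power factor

Step 1 — Angular frequency: ω = 2π·f = 2π·400 = 2513 rad/s.
Step 2 — Component impedances:
  R: Z = R = 140 Ω
  C: Z = 1/(jωC) = -j/(ω·C) = 0 - j3.719 Ω
Step 3 — Series combination: Z_total = R + C = 140 - j3.719 Ω = 140∠-1.5° Ω.
Step 4 — Source phasor: V = 29.9∠4.9° V = 29.79 + j2.554 V.
Step 5 — Current: I = V / Z = 0.2122 + j0.02388 A = 0.2135∠6.4° A.
Step 6 — Complex power: S = V·I* = 6.381 - j0.1695 VA.
Step 7 — Real power: P = Re(S) = 6.381 W.
Step 8 — Reactive power: Q = Im(S) = -0.1695 VAR.
Step 9 — Apparent power: |S| = 6.384 VA.
Step 10 — Power factor: PF = P/|S| = 0.9996 (leading).

(a) P = 6.381 W  (b) Q = -0.1695 VAR  (c) S = 6.384 VA  (d) PF = 0.9996 (leading)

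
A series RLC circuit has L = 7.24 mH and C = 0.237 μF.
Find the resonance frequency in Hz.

Step 1 — Resonance condition Im(Z)=0 gives ω₀ = 1/√(LC).
Step 2 — ω₀ = 1/√(0.00724·2.37e-07) = 2.414e+04 rad/s.
Step 3 — f₀ = ω₀/(2π) = 3842 Hz.

f₀ = 3842 Hz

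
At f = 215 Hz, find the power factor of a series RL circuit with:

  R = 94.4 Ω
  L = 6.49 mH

Step 1 — Angular frequency: ω = 2π·f = 2π·215 = 1351 rad/s.
Step 2 — Component impedances:
  R: Z = R = 94.4 Ω
  L: Z = jωL = j·1351·0.00649 = 0 + j8.767 Ω
Step 3 — Series combination: Z_total = R + L = 94.4 + j8.767 Ω = 94.81∠5.3° Ω.
Step 4 — Power factor: PF = cos(φ) = Re(Z)/|Z| = 94.4/94.81 = 0.9957.
Step 5 — Type: Im(Z) = 8.767 ⇒ lagging (phase φ = 5.3°).

PF = 0.9957 (lagging, φ = 5.3°)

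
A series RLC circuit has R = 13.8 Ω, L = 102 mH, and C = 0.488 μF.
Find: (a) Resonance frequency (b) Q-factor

Step 1 — Resonance condition Im(Z)=0 gives ω₀ = 1/√(LC).
Step 2 — ω₀ = 1/√(0.102·4.88e-07) = 4482 rad/s.
Step 3 — f₀ = ω₀/(2π) = 713.4 Hz.
Step 4 — Series Q: Q = ω₀L/R = 4482·0.102/13.8 = 33.13.

(a) f₀ = 713.4 Hz  (b) Q = 33.13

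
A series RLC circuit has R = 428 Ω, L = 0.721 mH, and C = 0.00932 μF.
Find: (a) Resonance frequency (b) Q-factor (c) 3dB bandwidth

Step 1 — Resonance: ω₀ = 1/√(LC) = 1/√(0.000721·9.32e-09) = 3.858e+05 rad/s.
Step 2 — f₀ = ω₀/(2π) = 6.14e+04 Hz.
Step 3 — Series Q: Q = ω₀L/R = 3.858e+05·0.000721/428 = 0.6499.
Step 4 — Bandwidth: Δω = ω₀/Q = 5.936e+05 rad/s; BW = Δω/(2π) = 9.448e+04 Hz.

(a) f₀ = 6.14e+04 Hz  (b) Q = 0.6499  (c) BW = 9.448e+04 Hz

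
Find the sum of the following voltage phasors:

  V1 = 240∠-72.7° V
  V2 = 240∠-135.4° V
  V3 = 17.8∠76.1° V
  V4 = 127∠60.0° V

Step 1 — Convert each phasor to rectangular form:
  V1 = 240·(cos(-72.7°) + j·sin(-72.7°)) = 71.37 - j229.1 V
  V2 = 240·(cos(-135.4°) + j·sin(-135.4°)) = -170.9 - j168.5 V
  V3 = 17.8·(cos(76.1°) + j·sin(76.1°)) = 4.276 + j17.28 V
  V4 = 127·(cos(60.0°) + j·sin(60.0°)) = 63.5 + j110 V
Step 2 — Sum components: V_total = -31.74 - j270.4 V.
Step 3 — Convert to polar: |V_total| = 272.3 V, ∠V_total = -96.7°.

V_total = 272.3∠-96.7° V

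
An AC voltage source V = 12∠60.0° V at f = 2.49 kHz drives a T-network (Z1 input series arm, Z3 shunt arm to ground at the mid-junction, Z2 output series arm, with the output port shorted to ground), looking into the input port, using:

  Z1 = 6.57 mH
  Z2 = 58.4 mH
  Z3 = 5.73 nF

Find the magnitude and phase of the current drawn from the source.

Step 1 — Angular frequency: ω = 2π·f = 2π·2490 = 1.565e+04 rad/s.
Step 2 — Component impedances:
  Z1: Z = jωL = j·1.565e+04·0.00657 = 0 + j102.8 Ω
  Z2: Z = jωL = j·1.565e+04·0.0584 = 0 + j913.7 Ω
  Z3: Z = 1/(jωC) = -j/(ω·C) = 0 - j1.115e+04 Ω
Step 3 — With the output port shorted to ground, the output series arm Z2 runs from the junction to ground; the shunt arm Z3 also runs from the junction to ground. They appear in parallel: Z3 || Z2 = 0 + j995.2 Ω.
Step 4 — Series with input arm Z1: Z_in = Z1 + (Z3 || Z2) = 0 + j1098 Ω = 1098∠90.0° Ω.
Step 5 — Source phasor: V = 12∠60.0° V = 6 + j10.39 V.
Step 6 — Ohm's law: I = V / Z_total = (6 + j10.39) / (0 + j1098) = 0.009465 - j0.005465 A.
Step 7 — Convert to polar: |I| = 0.01093 A, ∠I = -30.0°.

I = 0.01093∠-30.0° A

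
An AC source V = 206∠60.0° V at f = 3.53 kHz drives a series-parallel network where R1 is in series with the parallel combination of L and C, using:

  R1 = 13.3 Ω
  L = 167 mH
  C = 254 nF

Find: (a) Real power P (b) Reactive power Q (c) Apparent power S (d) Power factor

Step 1 — Angular frequency: ω = 2π·f = 2π·3530 = 2.218e+04 rad/s.
Step 2 — Component impedances:
  R1: Z = R = 13.3 Ω
  L: Z = jωL = j·2.218e+04·0.167 = 0 + j3704 Ω
  C: Z = 1/(jωC) = -j/(ω·C) = 0 - j177.5 Ω
Step 3 — Parallel branch: L || C = 1/(1/L + 1/C) = 0 - j186.4 Ω.
Step 4 — Series with R1: Z_total = R1 + (L || C) = 13.3 - j186.4 Ω = 186.9∠-85.9° Ω.
Step 5 — Source phasor: V = 206∠60.0° V = 103 + j178.4 V.
Step 6 — Current: I = V / Z = -0.9128 + j0.6176 A = 1.102∠145.9° A.
Step 7 — Complex power: S = V·I* = 16.15 - j226.5 VA.
Step 8 — Real power: P = Re(S) = 16.15 W.
Step 9 — Reactive power: Q = Im(S) = -226.5 VAR.
Step 10 — Apparent power: |S| = 227 VA.
Step 11 — Power factor: PF = P/|S| = 0.07116 (leading).

(a) P = 16.15 W  (b) Q = -226.5 VAR  (c) S = 227 VA  (d) PF = 0.07116 (leading)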